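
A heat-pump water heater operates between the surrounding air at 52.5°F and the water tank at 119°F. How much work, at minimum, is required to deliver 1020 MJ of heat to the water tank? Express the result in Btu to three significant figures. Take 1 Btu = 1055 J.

In absolute terms T_C = 284.54 K and T_H = 321.48 K, so ΔT = 36.94 K.
The reversible limit is COP_HP = T_H/ΔT = 8.702, so W_min = Q_H/COP = Q_H·ΔT/T_H.
W_min = 1020 × 36.94/321.48 = 117.2 MJ = 111100 Btu.

111000 Btu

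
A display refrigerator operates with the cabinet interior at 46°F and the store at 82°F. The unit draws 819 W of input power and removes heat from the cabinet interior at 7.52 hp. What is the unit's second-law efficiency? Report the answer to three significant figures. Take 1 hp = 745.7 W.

Converting, Q̇_C = 7.520 hp = 5608 W, so COP_actual = Q̇_C/Ẇ = 5608/819.0 = 6.847.
In absolute terms T_C = 280.93 K and T_H = 300.93 K, so ΔT = 20.00 K.
COP_Carnot = T_C/ΔT = 280.93/20.00 = 14.05.
η_II = COP_actual/COP_Carnot = 6.847/14.05 = 0.4875.

0.487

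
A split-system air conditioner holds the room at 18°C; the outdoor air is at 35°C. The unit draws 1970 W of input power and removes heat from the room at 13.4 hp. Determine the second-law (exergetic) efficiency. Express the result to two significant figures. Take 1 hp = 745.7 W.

0.30

Converting, Q̇_C = 13.40 hp = 9992 W, so COP_actual = Q̇_C/Ẇ = 9992/1970 = 5.072.
In absolute terms T_C = 291.15 K and T_H = 308.15 K, so ΔT = 17.00 K.
COP_Carnot = T_C/ΔT = 291.15/17.00 = 17.13.
η_II = COP_actual/COP_Carnot = 5.072/17.13 = 0.2962.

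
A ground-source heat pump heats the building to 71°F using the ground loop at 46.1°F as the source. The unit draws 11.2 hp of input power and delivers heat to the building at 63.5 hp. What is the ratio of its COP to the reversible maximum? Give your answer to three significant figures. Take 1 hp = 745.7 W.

0.266

COP_actual = Q̇_H/Ẇ = 63.50/11.20 = 5.670.
In absolute terms T_C = 280.98 K and T_H = 294.82 K, so ΔT = 13.83 K.
COP_Carnot = T_H/ΔT = 294.82/13.83 = 21.31.
η_II = COP_actual/COP_Carnot = 5.670/21.31 = 0.2660.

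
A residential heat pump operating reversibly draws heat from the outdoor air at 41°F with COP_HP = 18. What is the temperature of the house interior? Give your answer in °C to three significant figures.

21.4 °C

COP_HP = T_H/(T_H − T_C) rearranges to T_H = COP·T_C/(COP − 1).
With T_C = 278.15 K, T_H = 18 × 278.15/17.00 = 294.51 K.
Converting, 294.51 K = 21.36°C.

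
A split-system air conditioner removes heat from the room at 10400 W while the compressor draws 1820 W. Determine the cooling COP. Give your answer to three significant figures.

The first law gives Q̇_H = Q̇_C + Ẇ, so the three rates are Q̇_C = 10400, Q̇_H = 12220, Ẇ = 1820 W.
COP_R = Q̇_C/Ẇ = 10400/1820 = 5.714.

5.71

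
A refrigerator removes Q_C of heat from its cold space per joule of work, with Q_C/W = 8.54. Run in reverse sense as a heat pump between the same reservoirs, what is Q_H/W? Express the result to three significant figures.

The first law on one cycle gives Q_H = Q_C + W, so Q_H/W = Q_C/W + 1.
COP_HP = COP_R + 1 = 8.54 + 1 = 9.54.

9.54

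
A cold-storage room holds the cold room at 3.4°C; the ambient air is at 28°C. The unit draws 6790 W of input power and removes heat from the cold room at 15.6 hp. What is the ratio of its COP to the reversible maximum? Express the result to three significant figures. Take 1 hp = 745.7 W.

Converting, Q̇_C = 15.60 hp = 11630 W, so COP_actual = Q̇_C/Ẇ = 11630/6790 = 1.713.
In absolute terms T_C = 276.55 K and T_H = 301.15 K, so ΔT = 24.60 K.
COP_Carnot = T_C/ΔT = 276.55/24.60 = 11.24.
η_II = COP_actual/COP_Carnot = 1.713/11.24 = 0.1524.

0.152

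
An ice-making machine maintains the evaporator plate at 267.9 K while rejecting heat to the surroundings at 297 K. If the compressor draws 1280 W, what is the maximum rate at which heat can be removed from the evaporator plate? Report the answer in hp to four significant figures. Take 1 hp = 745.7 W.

The reservoir spacing is ΔT = 297 − 267.9 = 29.10 K.
COP_Carnot = T_C/ΔT = 267.90/29.10 = 9.206.
Q̇_max = COP_Carnot × Ẇ = 9.206 × 1280 W = 11780 W = 15.80 hp.

15.80 hp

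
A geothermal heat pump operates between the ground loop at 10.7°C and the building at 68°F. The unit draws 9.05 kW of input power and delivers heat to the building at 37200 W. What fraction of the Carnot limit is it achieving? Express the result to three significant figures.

0.130

Converting, Q̇_H = 37200 W = 37.20 kW, so COP_actual = Q̇_H/Ẇ = 37.20/9.050 = 4.110.
In absolute terms T_C = 283.85 K and T_H = 293.15 K, so ΔT = 9.300 K.
COP_Carnot = T_H/ΔT = 293.15/9.300 = 31.52.
η_II = COP_actual/COP_Carnot = 4.110/31.52 = 0.1304.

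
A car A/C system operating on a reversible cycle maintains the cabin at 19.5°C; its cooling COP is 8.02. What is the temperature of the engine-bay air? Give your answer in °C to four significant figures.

55.99 °C

COP_R = T_C/(T_H − T_C) gives T_H − T_C = T_C/COP.
With T_C = 292.65 K, T_H = 292.65 × (1 + 1/8.02) = 329.14 K.
Converting, 329.14 K = 55.99°C.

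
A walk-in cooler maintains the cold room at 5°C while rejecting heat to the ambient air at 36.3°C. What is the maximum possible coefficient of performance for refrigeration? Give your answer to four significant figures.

8.887

In absolute terms T_C = 278.15 K and T_H = 309.45 K, so ΔT = 31.30 K.
For a reversible cycle, COP_Carnot = T_C/ΔT = 278.15/31.30 = 8.887.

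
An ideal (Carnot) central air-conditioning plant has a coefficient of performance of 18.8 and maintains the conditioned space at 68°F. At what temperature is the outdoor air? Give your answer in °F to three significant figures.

96.1 °F

COP_R = T_C/(T_H − T_C) gives T_H − T_C = T_C/COP.
With T_C = 293.15 K, T_H = 293.15 × (1 + 1/18.8) = 308.74 K.
Converting, 308.74 K = 96.07°F.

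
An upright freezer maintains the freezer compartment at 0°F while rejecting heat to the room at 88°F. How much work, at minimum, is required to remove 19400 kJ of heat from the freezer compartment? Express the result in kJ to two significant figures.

In absolute terms T_C = 255.37 K and T_H = 304.26 K, so ΔT = 48.89 K.
The reversible limit is COP_R = T_C/ΔT = 5.224, so W_min = Q_C/COP = Q_C·ΔT/T_C.
W_min = 19400 × 48.89/255.37 = 3714 kJ.

3700 kJ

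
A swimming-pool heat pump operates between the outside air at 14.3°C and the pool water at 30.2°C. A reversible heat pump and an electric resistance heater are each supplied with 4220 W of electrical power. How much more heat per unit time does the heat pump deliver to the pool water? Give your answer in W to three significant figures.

76300 W

In absolute terms T_C = 287.45 K and T_H = 303.35 K, so ΔT = 15.90 K.
COP_Carnot = T_H/ΔT = 303.35/15.90 = 19.08.
The heat pump delivers Q̇_H = COP × Ẇ = 80510 W; the resistance heater delivers Ẇ = 4220 W.
Extra = (COP − 1)·Ẇ = 76290 W.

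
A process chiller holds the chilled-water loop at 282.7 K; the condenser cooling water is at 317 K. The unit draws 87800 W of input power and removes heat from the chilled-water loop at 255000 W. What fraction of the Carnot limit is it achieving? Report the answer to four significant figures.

COP_actual = Q̇_C/Ẇ = 255000/87800 = 2.904.
The reservoir spacing is ΔT = 317 − 282.7 = 34.30 K.
COP_Carnot = T_C/ΔT = 282.70/34.30 = 8.242.
η_II = COP_actual/COP_Carnot = 2.904/8.242 = 0.3524.

0.3524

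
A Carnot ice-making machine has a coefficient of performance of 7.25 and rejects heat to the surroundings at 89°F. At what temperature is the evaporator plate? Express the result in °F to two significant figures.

For a Carnot refrigerator COP_R = T_C/(T_H − T_C), so T_C = COP·T_H/(1 + COP).
With T_H = 304.82 K, T_C = 7.25 × 304.82/8.250 = 267.87 K.
Converting, 267.87 K = 22.49°F.

22 °F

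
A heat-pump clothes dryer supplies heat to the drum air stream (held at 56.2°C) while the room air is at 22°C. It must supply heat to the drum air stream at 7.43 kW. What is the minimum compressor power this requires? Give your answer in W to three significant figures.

772 W

In absolute terms T_C = 295.15 K and T_H = 329.35 K, so ΔT = 34.20 K.
COP_Carnot = T_H/ΔT = 329.35/34.20 = 9.630.
Ẇ_min = Q̇/COP_Carnot = 7.430/9.630 = 0.7715 kW = 771.5 W.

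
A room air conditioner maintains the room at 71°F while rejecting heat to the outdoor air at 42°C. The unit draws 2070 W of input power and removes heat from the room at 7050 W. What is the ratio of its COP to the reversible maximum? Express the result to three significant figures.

COP_actual = Q̇_C/Ẇ = 7050/2070 = 3.406.
In absolute terms T_C = 294.82 K and T_H = 315.15 K, so ΔT = 20.33 K.
COP_Carnot = T_C/ΔT = 294.82/20.33 = 14.50.
η_II = COP_actual/COP_Carnot = 3.406/14.50 = 0.2349.

0.235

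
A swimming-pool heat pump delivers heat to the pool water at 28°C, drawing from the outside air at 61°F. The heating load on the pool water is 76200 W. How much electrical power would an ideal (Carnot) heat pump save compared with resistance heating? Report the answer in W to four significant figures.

In absolute terms T_C = 289.26 K and T_H = 301.15 K, so ΔT = 11.89 K.
COP_Carnot = T_H/ΔT = 301.15/11.89 = 25.33.
Resistance heating needs Ẇ_res = Q̇_H = 76200 W; the reversible heat pump needs only Ẇ_hp = Q̇_H/COP = 3008 W.
Saving = 76200 − 3008 = 73190 W.

73190 W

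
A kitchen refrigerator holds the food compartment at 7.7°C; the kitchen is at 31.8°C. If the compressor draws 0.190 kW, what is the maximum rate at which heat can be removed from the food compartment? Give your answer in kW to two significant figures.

2.2 kW

In absolute terms T_C = 280.85 K and T_H = 304.95 K, so ΔT = 24.10 K.
COP_Carnot = T_C/ΔT = 280.85/24.10 = 11.65.
Q̇_max = COP_Carnot × Ẇ = 11.65 × 0.1900 kW = 2.214 kW.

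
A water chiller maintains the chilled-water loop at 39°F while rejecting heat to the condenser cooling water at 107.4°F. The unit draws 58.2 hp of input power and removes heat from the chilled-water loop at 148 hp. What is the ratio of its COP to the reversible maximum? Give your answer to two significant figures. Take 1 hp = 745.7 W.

COP_actual = Q̇_C/Ẇ = 148.0/58.20 = 2.543.
In absolute terms T_C = 277.04 K and T_H = 315.04 K, so ΔT = 38.00 K.
COP_Carnot = T_C/ΔT = 277.04/38.00 = 7.290.
η_II = COP_actual/COP_Carnot = 2.543/7.290 = 0.3488.

0.35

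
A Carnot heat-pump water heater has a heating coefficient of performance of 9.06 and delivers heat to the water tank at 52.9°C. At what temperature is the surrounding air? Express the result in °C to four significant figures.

COP_HP = T_H/(T_H − T_C) gives T_H − T_C = T_H/COP.
With T_H = 326.05 K, T_C = 326.05 × (1 − 1/9.06) = 290.06 K.
Converting, 290.06 K = 16.91°C.

16.91 °C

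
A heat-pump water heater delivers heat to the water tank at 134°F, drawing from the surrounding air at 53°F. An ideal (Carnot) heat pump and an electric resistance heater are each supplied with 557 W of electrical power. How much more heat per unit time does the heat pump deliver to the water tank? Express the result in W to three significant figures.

3530 W

In absolute terms T_C = 284.82 K and T_H = 329.82 K, so ΔT = 45.00 K.
COP_Carnot = T_H/ΔT = 329.82/45.00 = 7.329.
The heat pump delivers Q̇_H = COP × Ẇ = 4082 W; the resistance heater delivers Ẇ = 557.0 W.
Extra = (COP − 1)·Ẇ = 3525 W.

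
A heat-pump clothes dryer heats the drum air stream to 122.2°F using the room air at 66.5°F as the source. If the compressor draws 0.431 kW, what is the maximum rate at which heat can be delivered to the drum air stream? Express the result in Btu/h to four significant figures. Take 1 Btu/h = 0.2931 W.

In absolute terms T_C = 292.32 K and T_H = 323.26 K, so ΔT = 30.94 K.
COP_Carnot = T_H/ΔT = 323.26/30.94 = 10.45.
Q̇_max = COP_Carnot × Ẇ = 10.45 × 0.4310 kW = 4.502 kW = 15360 Btu/h.

15360 Btu/h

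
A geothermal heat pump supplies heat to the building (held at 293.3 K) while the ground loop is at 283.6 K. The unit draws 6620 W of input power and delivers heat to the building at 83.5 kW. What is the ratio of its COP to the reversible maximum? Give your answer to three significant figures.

Converting, Q̇_H = 83.50 kW = 83500 W, so COP_actual = Q̇_H/Ẇ = 83500/6620 = 12.61.
The reservoir spacing is ΔT = 293.3 − 283.6 = 9.700 K.
COP_Carnot = T_H/ΔT = 293.30/9.700 = 30.24.
η_II = COP_actual/COP_Carnot = 12.61/30.24 = 0.4171.

0.417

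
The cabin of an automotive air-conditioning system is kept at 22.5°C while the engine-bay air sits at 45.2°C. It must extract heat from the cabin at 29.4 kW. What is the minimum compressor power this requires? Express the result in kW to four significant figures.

In absolute terms T_C = 295.65 K and T_H = 318.35 K, so ΔT = 22.70 K.
COP_Carnot = T_C/ΔT = 295.65/22.70 = 13.02.
Ẇ_min = Q̇/COP_Carnot = 29.40/13.02 = 2.257 kW.

2.257 kW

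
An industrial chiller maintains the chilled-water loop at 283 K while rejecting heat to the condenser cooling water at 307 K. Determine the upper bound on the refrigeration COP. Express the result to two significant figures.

The reservoir spacing is ΔT = 307 − 283 = 24.00 K.
For a reversible cycle, COP_Carnot = T_C/ΔT = 283.00/24.00 = 11.79.

12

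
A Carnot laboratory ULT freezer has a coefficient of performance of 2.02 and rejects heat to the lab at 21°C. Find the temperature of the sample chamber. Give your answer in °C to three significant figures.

For a Carnot refrigerator COP_R = T_C/(T_H − T_C), so T_C = COP·T_H/(1 + COP).
With T_H = 294.15 K, T_C = 2.02 × 294.15/3.020 = 196.75 K.
Converting, 196.75 K = -76.40°C.

-76.4 °C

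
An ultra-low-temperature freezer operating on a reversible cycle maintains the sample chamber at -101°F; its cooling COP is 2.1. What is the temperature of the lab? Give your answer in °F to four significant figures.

COP_R = T_C/(T_H − T_C) gives T_H − T_C = T_C/COP.
With T_C = 199.26 K, T_H = 199.26 × (1 + 1/2.1) = 294.15 K.
Converting, 294.15 K = 69.80°F.

69.80 °F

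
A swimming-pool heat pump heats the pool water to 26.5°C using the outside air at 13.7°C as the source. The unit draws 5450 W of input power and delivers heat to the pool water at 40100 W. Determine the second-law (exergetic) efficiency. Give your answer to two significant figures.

0.31

COP_actual = Q̇_H/Ẇ = 40100/5450 = 7.358.
In absolute terms T_C = 286.85 K and T_H = 299.65 K, so ΔT = 12.80 K.
COP_Carnot = T_H/ΔT = 299.65/12.80 = 23.41.
η_II = COP_actual/COP_Carnot = 7.358/23.41 = 0.3143.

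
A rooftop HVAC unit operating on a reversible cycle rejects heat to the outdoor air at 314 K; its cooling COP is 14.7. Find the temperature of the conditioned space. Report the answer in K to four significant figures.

For a Carnot refrigerator COP_R = T_C/(T_H − T_C), so T_C = COP·T_H/(1 + COP).
With T_H = 314.00 K, T_C = 14.7 × 314.00/15.70 = 294.00 K.

294.0 K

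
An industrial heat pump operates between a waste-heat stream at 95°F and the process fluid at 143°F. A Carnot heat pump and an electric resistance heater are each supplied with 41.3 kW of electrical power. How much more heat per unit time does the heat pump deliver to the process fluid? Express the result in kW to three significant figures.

In absolute terms T_C = 308.15 K and T_H = 334.82 K, so ΔT = 26.67 K.
COP_Carnot = T_H/ΔT = 334.82/26.67 = 12.56.
The heat pump delivers Q̇_H = COP × Ẇ = 518.5 kW; the resistance heater delivers Ẇ = 41.30 kW.
Extra = (COP − 1)·Ẇ = 477.2 kW.

477 kW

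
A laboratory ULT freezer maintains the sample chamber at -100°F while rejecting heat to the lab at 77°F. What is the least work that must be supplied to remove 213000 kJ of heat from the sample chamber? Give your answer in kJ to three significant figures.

In absolute terms T_C = 199.82 K and T_H = 298.15 K, so ΔT = 98.33 K.
The reversible limit is COP_R = T_C/ΔT = 2.032, so W_min = Q_C/COP = Q_C·ΔT/T_C.
W_min = 213000 × 98.33/199.82 = 104800 kJ.

105000 kJ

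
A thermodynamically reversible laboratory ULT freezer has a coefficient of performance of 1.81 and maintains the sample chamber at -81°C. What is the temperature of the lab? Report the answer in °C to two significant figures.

25 °C

COP_R = T_C/(T_H − T_C) gives T_H − T_C = T_C/COP.
With T_C = 192.15 K, T_H = 192.15 × (1 + 1/1.81) = 298.31 K.
Converting, 298.31 K = 25.16°C.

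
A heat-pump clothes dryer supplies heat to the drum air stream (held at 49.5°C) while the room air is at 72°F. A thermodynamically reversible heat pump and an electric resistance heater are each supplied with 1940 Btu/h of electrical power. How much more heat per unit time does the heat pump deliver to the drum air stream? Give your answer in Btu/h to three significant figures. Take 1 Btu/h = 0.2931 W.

21000 Btu/h

In absolute terms T_C = 295.37 K and T_H = 322.65 K, so ΔT = 27.28 K.
COP_Carnot = T_H/ΔT = 322.65/27.28 = 11.83.
The heat pump delivers Q̇_H = COP × Ẇ = 22950 Btu/h; the resistance heater delivers Ẇ = 1940 Btu/h.
Extra = (COP − 1)·Ẇ = 21010 Btu/h.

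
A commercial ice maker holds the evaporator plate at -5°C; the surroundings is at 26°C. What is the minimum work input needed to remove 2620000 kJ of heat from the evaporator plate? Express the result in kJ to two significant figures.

300000 kJ

In absolute terms T_C = 268.15 K and T_H = 299.15 K, so ΔT = 31.00 K.
The reversible limit is COP_R = T_C/ΔT = 8.650, so W_min = Q_C/COP = Q_C·ΔT/T_C.
W_min = 2620000 × 31.00/268.15 = 302900 kJ.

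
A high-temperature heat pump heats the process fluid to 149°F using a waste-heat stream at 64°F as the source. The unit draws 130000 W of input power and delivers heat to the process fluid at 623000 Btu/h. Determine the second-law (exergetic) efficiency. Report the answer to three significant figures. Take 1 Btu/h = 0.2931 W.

0.196

Converting, Q̇_H = 623000 Btu/h = 182600 W, so COP_actual = Q̇_H/Ẇ = 182600/130000 = 1.405.
In absolute terms T_C = 290.93 K and T_H = 338.15 K, so ΔT = 47.22 K.
COP_Carnot = T_H/ΔT = 338.15/47.22 = 7.161.
η_II = COP_actual/COP_Carnot = 1.405/7.161 = 0.1962.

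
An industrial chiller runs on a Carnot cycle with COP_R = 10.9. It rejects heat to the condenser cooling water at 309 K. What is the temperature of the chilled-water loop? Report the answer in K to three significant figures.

283 K

For a Carnot refrigerator COP_R = T_C/(T_H − T_C), so T_C = COP·T_H/(1 + COP).
With T_H = 309.00 K, T_C = 10.9 × 309.00/11.90 = 283.03 K.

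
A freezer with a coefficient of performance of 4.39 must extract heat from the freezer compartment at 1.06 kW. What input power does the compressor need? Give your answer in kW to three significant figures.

Ẇ = Q̇_C/COP = 1.060/4.39 = 0.2415 kW.

0.241 kW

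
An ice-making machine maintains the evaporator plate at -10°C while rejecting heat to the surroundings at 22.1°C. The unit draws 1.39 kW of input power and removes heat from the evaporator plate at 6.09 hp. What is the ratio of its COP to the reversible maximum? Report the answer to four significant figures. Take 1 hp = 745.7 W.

Converting, Q̇_C = 6.090 hp = 4.541 kW, so COP_actual = Q̇_C/Ẇ = 4.541/1.390 = 3.267.
In absolute terms T_C = 263.15 K and T_H = 295.25 K, so ΔT = 32.10 K.
COP_Carnot = T_C/ΔT = 263.15/32.10 = 8.198.
η_II = COP_actual/COP_Carnot = 3.267/8.198 = 0.3985.

0.3985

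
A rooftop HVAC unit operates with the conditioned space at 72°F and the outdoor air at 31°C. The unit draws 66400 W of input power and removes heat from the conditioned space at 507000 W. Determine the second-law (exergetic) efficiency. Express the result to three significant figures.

0.227

COP_actual = Q̇_C/Ẇ = 507000/66400 = 7.636.
In absolute terms T_C = 295.37 K and T_H = 304.15 K, so ΔT = 8.778 K.
COP_Carnot = T_C/ΔT = 295.37/8.778 = 33.65.
η_II = COP_actual/COP_Carnot = 7.636/33.65 = 0.2269.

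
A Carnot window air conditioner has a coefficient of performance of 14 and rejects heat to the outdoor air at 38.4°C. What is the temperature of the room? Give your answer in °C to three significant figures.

For a Carnot refrigerator COP_R = T_C/(T_H − T_C), so T_C = COP·T_H/(1 + COP).
With T_H = 311.55 K, T_C = 14 × 311.55/15.00 = 290.78 K.
Converting, 290.78 K = 17.63°C.

17.6 °C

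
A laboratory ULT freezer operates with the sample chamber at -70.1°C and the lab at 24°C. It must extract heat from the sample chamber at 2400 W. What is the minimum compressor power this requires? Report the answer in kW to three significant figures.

1.11 kW

In absolute terms T_C = 203.05 K and T_H = 297.15 K, so ΔT = 94.10 K.
COP_Carnot = T_C/ΔT = 203.05/94.10 = 2.158.
Ẇ_min = Q̇/COP_Carnot = 2400/2.158 = 1112 W = 1.112 kW.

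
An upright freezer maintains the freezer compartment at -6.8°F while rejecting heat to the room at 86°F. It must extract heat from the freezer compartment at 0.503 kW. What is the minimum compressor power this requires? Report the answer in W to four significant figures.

103.1 W

In absolute terms T_C = 251.59 K and T_H = 303.15 K, so ΔT = 51.56 K.
COP_Carnot = T_C/ΔT = 251.59/51.56 = 4.880.
Ẇ_min = Q̇/COP_Carnot = 0.5030/4.880 = 0.1031 kW = 103.1 W.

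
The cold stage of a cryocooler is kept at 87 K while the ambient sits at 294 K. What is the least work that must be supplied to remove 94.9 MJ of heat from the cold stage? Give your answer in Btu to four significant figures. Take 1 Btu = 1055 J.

214000 Btu

The reservoir spacing is ΔT = 294 − 87 = 207.0 K.
The reversible limit is COP_R = T_C/ΔT = 0.4203, so W_min = Q_C/COP = Q_C·ΔT/T_C.
W_min = 94.90 × 207.0/87.00 = 225.8 MJ = 214000 Btu.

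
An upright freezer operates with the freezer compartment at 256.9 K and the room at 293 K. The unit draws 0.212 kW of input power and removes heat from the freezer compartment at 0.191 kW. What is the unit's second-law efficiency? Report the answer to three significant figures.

COP_actual = Q̇_C/Ẇ = 0.1910/0.2120 = 0.9009.
The reservoir spacing is ΔT = 293 − 256.9 = 36.10 K.
COP_Carnot = T_C/ΔT = 256.90/36.10 = 7.116.
η_II = COP_actual/COP_Carnot = 0.9009/7.116 = 0.1266.

0.127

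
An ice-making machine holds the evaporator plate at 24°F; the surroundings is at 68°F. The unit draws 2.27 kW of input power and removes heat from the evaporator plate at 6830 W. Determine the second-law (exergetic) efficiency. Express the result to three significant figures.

0.274

Converting, Q̇_C = 6830 W = 6.830 kW, so COP_actual = Q̇_C/Ẇ = 6.830/2.270 = 3.009.
In absolute terms T_C = 268.71 K and T_H = 293.15 K, so ΔT = 24.44 K.
COP_Carnot = T_C/ΔT = 268.71/24.44 = 10.99.
η_II = COP_actual/COP_Carnot = 3.009/10.99 = 0.2737.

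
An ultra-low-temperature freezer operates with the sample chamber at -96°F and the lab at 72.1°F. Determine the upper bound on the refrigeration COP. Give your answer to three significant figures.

In absolute terms T_C = 202.04 K and T_H = 295.43 K, so ΔT = 93.39 K.
For a reversible cycle, COP_Carnot = T_C/ΔT = 202.04/93.39 = 2.163.

2.16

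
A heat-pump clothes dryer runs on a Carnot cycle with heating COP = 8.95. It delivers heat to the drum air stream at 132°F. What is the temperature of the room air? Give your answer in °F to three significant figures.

COP_HP = T_H/(T_H − T_C) gives T_H − T_C = T_H/COP.
With T_H = 328.71 K, T_C = 328.71 × (1 − 1/8.95) = 291.98 K.
Converting, 291.98 K = 65.89°F.

65.9 °F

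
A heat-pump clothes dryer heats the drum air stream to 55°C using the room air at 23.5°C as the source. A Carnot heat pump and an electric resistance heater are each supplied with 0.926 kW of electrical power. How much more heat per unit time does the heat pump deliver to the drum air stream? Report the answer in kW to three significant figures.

In absolute terms T_C = 296.65 K and T_H = 328.15 K, so ΔT = 31.50 K.
COP_Carnot = T_H/ΔT = 328.15/31.50 = 10.42.
The heat pump delivers Q̇_H = COP × Ẇ = 9.647 kW; the resistance heater delivers Ẇ = 0.9260 kW.
Extra = (COP − 1)·Ẇ = 8.721 kW.

8.72 kW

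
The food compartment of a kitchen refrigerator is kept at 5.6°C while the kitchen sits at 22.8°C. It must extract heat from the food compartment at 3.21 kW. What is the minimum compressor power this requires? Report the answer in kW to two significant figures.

In absolute terms T_C = 278.75 K and T_H = 295.95 K, so ΔT = 17.20 K.
COP_Carnot = T_C/ΔT = 278.75/17.20 = 16.21.
Ẇ_min = Q̇/COP_Carnot = 3.210/16.21 = 0.1981 kW.

0.20 kW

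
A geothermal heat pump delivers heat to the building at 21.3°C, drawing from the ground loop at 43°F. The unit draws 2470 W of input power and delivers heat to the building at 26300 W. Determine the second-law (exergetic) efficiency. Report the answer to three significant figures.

COP_actual = Q̇_H/Ẇ = 26300/2470 = 10.65.
In absolute terms T_C = 279.26 K and T_H = 294.45 K, so ΔT = 15.19 K.
COP_Carnot = T_H/ΔT = 294.45/15.19 = 19.39.
η_II = COP_actual/COP_Carnot = 10.65/19.39 = 0.5493.

0.549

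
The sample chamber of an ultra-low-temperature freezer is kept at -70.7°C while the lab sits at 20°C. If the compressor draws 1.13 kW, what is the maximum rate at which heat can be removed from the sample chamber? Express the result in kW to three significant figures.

In absolute terms T_C = 202.45 K and T_H = 293.15 K, so ΔT = 90.70 K.
COP_Carnot = T_C/ΔT = 202.45/90.70 = 2.232.
Q̇_max = COP_Carnot × Ẇ = 2.232 × 1.130 kW = 2.522 kW.

2.52 kW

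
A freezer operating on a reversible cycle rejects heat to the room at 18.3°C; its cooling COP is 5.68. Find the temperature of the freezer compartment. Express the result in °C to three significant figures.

For a Carnot refrigerator COP_R = T_C/(T_H − T_C), so T_C = COP·T_H/(1 + COP).
With T_H = 291.45 K, T_C = 5.68 × 291.45/6.680 = 247.82 K.
Converting, 247.82 K = -25.33°C.

-25.3 °C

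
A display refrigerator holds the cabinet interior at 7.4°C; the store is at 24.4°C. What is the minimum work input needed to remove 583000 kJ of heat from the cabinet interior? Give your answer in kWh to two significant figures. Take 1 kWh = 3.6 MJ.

In absolute terms T_C = 280.55 K and T_H = 297.55 K, so ΔT = 17.00 K.
The reversible limit is COP_R = T_C/ΔT = 16.50, so W_min = Q_C/COP = Q_C·ΔT/T_C.
W_min = 583000 × 17.00/280.55 = 35330 kJ = 9.813 kWh.

9.8 kWh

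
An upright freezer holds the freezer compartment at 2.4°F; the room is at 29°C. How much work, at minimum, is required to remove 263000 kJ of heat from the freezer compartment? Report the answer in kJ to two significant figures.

47000 kJ

In absolute terms T_C = 256.71 K and T_H = 302.15 K, so ΔT = 45.44 K.
The reversible limit is COP_R = T_C/ΔT = 5.649, so W_min = Q_C/COP = Q_C·ΔT/T_C.
W_min = 263000 × 45.44/256.71 = 46560 kJ.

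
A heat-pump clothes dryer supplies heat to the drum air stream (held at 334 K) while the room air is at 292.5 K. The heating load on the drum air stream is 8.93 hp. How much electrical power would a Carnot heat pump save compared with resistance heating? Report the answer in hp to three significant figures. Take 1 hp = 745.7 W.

The reservoir spacing is ΔT = 334 − 292.5 = 41.50 K.
COP_Carnot = T_H/ΔT = 334.00/41.50 = 8.048.
Resistance heating needs Ẇ_res = Q̇_H = 8.930 hp; the reversible heat pump needs only Ẇ_hp = Q̇_H/COP = 1.110 hp.
Saving = 8.930 − 1.110 = 7.820 hp.

7.82 hp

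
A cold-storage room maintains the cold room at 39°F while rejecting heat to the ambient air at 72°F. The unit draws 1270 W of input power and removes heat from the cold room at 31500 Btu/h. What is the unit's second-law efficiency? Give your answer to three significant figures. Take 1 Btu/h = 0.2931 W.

Converting, Q̇_C = 31500 Btu/h = 9233 W, so COP_actual = Q̇_C/Ẇ = 9233/1270 = 7.270.
In absolute terms T_C = 277.04 K and T_H = 295.37 K, so ΔT = 18.33 K.
COP_Carnot = T_C/ΔT = 277.04/18.33 = 15.11.
η_II = COP_actual/COP_Carnot = 7.270/15.11 = 0.4811.

0.481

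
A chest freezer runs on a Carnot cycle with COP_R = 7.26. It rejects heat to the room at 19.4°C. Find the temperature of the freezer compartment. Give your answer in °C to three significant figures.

-16.0 °C

For a Carnot refrigerator COP_R = T_C/(T_H − T_C), so T_C = COP·T_H/(1 + COP).
With T_H = 292.55 K, T_C = 7.26 × 292.55/8.260 = 257.13 K.
Converting, 257.13 K = -16.02°C.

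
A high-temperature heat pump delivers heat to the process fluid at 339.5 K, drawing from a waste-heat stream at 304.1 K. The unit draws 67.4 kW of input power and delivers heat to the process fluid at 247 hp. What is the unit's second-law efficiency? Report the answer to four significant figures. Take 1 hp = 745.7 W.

0.2849

Converting, Q̇_H = 247.0 hp = 184.2 kW, so COP_actual = Q̇_H/Ẇ = 184.2/67.40 = 2.733.
The reservoir spacing is ΔT = 339.5 − 304.1 = 35.40 K.
COP_Carnot = T_H/ΔT = 339.50/35.40 = 9.590.
η_II = COP_actual/COP_Carnot = 2.733/9.590 = 0.2849.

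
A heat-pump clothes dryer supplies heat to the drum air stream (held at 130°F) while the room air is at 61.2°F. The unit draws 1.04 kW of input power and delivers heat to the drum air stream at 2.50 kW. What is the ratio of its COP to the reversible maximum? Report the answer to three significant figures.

COP_actual = Q̇_H/Ẇ = 2.500/1.040 = 2.404.
In absolute terms T_C = 289.37 K and T_H = 327.59 K, so ΔT = 38.22 K.
COP_Carnot = T_H/ΔT = 327.59/38.22 = 8.571.
η_II = COP_actual/COP_Carnot = 2.404/8.571 = 0.2805.

0.280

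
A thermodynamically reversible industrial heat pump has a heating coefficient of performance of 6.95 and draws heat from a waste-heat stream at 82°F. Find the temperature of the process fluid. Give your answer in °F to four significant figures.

173.0 °F

COP_HP = T_H/(T_H − T_C) rearranges to T_H = COP·T_C/(COP − 1).
With T_C = 300.93 K, T_H = 6.95 × 300.93/5.950 = 351.50 K.
Converting, 351.50 K = 173.04°F.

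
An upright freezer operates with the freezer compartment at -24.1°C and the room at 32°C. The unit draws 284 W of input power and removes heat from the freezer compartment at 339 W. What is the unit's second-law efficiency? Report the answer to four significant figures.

COP_actual = Q̇_C/Ẇ = 339.0/284.0 = 1.194.
In absolute terms T_C = 249.05 K and T_H = 305.15 K, so ΔT = 56.10 K.
COP_Carnot = T_C/ΔT = 249.05/56.10 = 4.439.
η_II = COP_actual/COP_Carnot = 1.194/4.439 = 0.2689.

0.2689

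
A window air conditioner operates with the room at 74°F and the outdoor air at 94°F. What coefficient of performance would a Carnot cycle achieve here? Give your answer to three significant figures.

In absolute terms T_C = 296.48 K and T_H = 307.59 K, so ΔT = 11.11 K.
For a reversible cycle, COP_Carnot = T_C/ΔT = 296.48/11.11 = 26.68.

26.7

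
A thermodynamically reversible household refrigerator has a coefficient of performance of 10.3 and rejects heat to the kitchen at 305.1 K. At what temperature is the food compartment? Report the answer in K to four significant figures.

278.1 K

For a Carnot refrigerator COP_R = T_C/(T_H − T_C), so T_C = COP·T_H/(1 + COP).
With T_H = 305.10 K, T_C = 10.3 × 305.10/11.30 = 278.10 K.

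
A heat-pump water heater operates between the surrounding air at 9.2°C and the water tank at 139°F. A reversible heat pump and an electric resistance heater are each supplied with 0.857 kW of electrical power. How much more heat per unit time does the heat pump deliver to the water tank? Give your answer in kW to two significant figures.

4.8 kW

In absolute terms T_C = 282.35 K and T_H = 332.59 K, so ΔT = 50.24 K.
COP_Carnot = T_H/ΔT = 332.59/50.24 = 6.620.
The heat pump delivers Q̇_H = COP × Ẇ = 5.673 kW; the resistance heater delivers Ẇ = 0.8570 kW.
Extra = (COP − 1)·Ẇ = 4.816 kW.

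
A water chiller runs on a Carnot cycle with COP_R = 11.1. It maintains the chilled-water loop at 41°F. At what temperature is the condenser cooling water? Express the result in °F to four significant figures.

COP_R = T_C/(T_H − T_C) gives T_H − T_C = T_C/COP.
With T_C = 278.15 K, T_H = 278.15 × (1 + 1/11.1) = 303.21 K.
Converting, 303.21 K = 86.11°F.

86.11 °F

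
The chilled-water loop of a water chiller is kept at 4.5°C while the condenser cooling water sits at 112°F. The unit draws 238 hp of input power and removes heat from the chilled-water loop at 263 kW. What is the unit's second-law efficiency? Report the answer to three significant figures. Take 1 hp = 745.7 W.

0.213

Converting, Q̇_C = 263.0 kW = 352.7 hp, so COP_actual = Q̇_C/Ẇ = 352.7/238.0 = 1.482.
In absolute terms T_C = 277.65 K and T_H = 317.59 K, so ΔT = 39.94 K.
COP_Carnot = T_C/ΔT = 277.65/39.94 = 6.951.
η_II = COP_actual/COP_Carnot = 1.482/6.951 = 0.2132.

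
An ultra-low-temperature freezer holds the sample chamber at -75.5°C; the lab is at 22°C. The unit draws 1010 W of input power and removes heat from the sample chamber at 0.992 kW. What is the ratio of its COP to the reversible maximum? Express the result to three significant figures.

0.485

Converting, Q̇_C = 0.9920 kW = 992.0 W, so COP_actual = Q̇_C/Ẇ = 992.0/1010 = 0.9822.
In absolute terms T_C = 197.65 K and T_H = 295.15 K, so ΔT = 97.50 K.
COP_Carnot = T_C/ΔT = 197.65/97.50 = 2.027.
η_II = COP_actual/COP_Carnot = 0.9822/2.027 = 0.4845.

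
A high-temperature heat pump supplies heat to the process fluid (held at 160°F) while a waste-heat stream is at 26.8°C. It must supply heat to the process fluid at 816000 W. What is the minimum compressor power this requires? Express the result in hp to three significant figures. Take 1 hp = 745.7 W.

In absolute terms T_C = 299.95 K and T_H = 344.26 K, so ΔT = 44.31 K.
COP_Carnot = T_H/ΔT = 344.26/44.31 = 7.769.
Ẇ_min = Q̇/COP_Carnot = 816000/7.769 = 105000 W = 140.8 hp.

141 hp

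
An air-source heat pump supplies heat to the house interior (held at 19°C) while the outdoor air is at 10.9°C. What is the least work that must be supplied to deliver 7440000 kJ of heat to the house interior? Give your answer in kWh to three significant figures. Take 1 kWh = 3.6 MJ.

57.3 kWh

In absolute terms T_C = 284.05 K and T_H = 292.15 K, so ΔT = 8.100 K.
The reversible limit is COP_HP = T_H/ΔT = 36.07, so W_min = Q_H/COP = Q_H·ΔT/T_H.
W_min = 7440000 × 8.100/292.15 = 206300 kJ = 57.30 kWh.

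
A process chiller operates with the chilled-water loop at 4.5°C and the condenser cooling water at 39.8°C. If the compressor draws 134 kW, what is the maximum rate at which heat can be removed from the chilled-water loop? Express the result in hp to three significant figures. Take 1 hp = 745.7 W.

In absolute terms T_C = 277.65 K and T_H = 312.95 K, so ΔT = 35.30 K.
COP_Carnot = T_C/ΔT = 277.65/35.30 = 7.865.
Q̇_max = COP_Carnot × Ẇ = 7.865 × 134.0 kW = 1054 kW = 1413 hp.

1410 hp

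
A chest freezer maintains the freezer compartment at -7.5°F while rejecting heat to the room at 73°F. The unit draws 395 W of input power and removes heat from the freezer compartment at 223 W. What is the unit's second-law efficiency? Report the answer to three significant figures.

COP_actual = Q̇_C/Ẇ = 223.0/395.0 = 0.5646.
In absolute terms T_C = 251.21 K and T_H = 295.93 K, so ΔT = 44.72 K.
COP_Carnot = T_C/ΔT = 251.21/44.72 = 5.617.
η_II = COP_actual/COP_Carnot = 0.5646/5.617 = 0.1005.

0.101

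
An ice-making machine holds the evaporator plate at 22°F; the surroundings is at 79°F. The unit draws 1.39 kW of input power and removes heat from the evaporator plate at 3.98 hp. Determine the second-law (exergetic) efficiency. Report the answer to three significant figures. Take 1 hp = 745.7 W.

Converting, Q̇_C = 3.980 hp = 2.968 kW, so COP_actual = Q̇_C/Ẇ = 2.968/1.390 = 2.135.
In absolute terms T_C = 267.59 K and T_H = 299.26 K, so ΔT = 31.67 K.
COP_Carnot = T_C/ΔT = 267.59/31.67 = 8.450.
η_II = COP_actual/COP_Carnot = 2.135/8.450 = 0.2527.

0.253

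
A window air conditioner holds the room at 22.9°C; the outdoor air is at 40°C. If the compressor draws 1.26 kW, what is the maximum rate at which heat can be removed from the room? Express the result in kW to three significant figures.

In absolute terms T_C = 296.05 K and T_H = 313.15 K, so ΔT = 17.10 K.
COP_Carnot = T_C/ΔT = 296.05/17.10 = 17.31.
Q̇_max = COP_Carnot × Ẇ = 17.31 × 1.260 kW = 21.81 kW.

21.8 kW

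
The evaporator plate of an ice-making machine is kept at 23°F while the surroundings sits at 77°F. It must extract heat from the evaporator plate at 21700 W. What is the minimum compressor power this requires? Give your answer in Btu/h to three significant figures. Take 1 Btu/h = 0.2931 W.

In absolute terms T_C = 268.15 K and T_H = 298.15 K, so ΔT = 30.00 K.
COP_Carnot = T_C/ΔT = 268.15/30.00 = 8.938.
Ẇ_min = Q̇/COP_Carnot = 21700/8.938 = 2428 W = 8283 Btu/h.

8280 Btu/h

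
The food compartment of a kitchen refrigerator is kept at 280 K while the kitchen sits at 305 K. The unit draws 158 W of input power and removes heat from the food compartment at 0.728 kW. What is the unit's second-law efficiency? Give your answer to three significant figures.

0.411

Converting, Q̇_C = 0.7280 kW = 728.0 W, so COP_actual = Q̇_C/Ẇ = 728.0/158.0 = 4.608.
The reservoir spacing is ΔT = 305 − 280 = 25.00 K.
COP_Carnot = T_C/ΔT = 280.00/25.00 = 11.20.
η_II = COP_actual/COP_Carnot = 4.608/11.20 = 0.4114.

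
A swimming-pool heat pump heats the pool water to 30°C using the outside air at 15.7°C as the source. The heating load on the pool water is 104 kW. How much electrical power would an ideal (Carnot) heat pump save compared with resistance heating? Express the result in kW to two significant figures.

99 kW

In absolute terms T_C = 288.85 K and T_H = 303.15 K, so ΔT = 14.30 K.
COP_Carnot = T_H/ΔT = 303.15/14.30 = 21.20.
Resistance heating needs Ẇ_res = Q̇_H = 104.0 kW; the reversible heat pump needs only Ẇ_hp = Q̇_H/COP = 4.906 kW.
Saving = 104.0 − 4.906 = 99.09 kW.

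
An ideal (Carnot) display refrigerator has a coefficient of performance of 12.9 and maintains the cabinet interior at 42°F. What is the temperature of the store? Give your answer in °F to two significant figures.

81 °F

COP_R = T_C/(T_H − T_C) gives T_H − T_C = T_C/COP.
With T_C = 278.71 K, T_H = 278.71 × (1 + 1/12.9) = 300.31 K.
Converting, 300.31 K = 80.89°F.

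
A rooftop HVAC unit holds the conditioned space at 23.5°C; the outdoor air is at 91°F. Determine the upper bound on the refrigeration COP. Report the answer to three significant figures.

32.0

In absolute terms T_C = 296.65 K and T_H = 305.93 K, so ΔT = 9.278 K.
For a reversible cycle, COP_Carnot = T_C/ΔT = 296.65/9.278 = 31.97.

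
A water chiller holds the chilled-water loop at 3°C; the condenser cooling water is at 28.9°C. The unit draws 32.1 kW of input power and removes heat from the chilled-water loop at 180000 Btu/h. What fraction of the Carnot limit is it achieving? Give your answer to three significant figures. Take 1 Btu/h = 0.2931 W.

0.154

Converting, Q̇_C = 180000 Btu/h = 52.76 kW, so COP_actual = Q̇_C/Ẇ = 52.76/32.10 = 1.644.
In absolute terms T_C = 276.15 K and T_H = 302.05 K, so ΔT = 25.90 K.
COP_Carnot = T_C/ΔT = 276.15/25.90 = 10.66.
η_II = COP_actual/COP_Carnot = 1.644/10.66 = 0.1541.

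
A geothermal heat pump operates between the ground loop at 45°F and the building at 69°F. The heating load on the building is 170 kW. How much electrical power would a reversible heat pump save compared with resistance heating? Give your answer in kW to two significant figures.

160 kW

In absolute terms T_C = 280.37 K and T_H = 293.71 K, so ΔT = 13.33 K.
COP_Carnot = T_H/ΔT = 293.71/13.33 = 22.03.
Resistance heating needs Ẇ_res = Q̇_H = 170.0 kW; the reversible heat pump needs only Ẇ_hp = Q̇_H/COP = 7.717 kW.
Saving = 170.0 − 7.717 = 162.3 kW.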